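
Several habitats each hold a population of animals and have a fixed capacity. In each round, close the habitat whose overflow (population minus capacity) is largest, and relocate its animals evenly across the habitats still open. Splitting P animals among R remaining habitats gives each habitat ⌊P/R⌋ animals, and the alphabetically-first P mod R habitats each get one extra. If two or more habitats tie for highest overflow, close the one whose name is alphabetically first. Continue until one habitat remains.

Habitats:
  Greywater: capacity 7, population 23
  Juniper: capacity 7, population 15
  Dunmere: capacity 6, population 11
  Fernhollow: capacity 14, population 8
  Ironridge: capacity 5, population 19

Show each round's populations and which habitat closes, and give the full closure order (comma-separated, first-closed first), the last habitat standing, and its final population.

Round 1: Dunmere=11 Fernhollow=8 Greywater=23 Ironridge=19 Juniper=15 → close Greywater (overflow 16)
  23÷4 = 5 each, +1 to first 3
Round 2: Dunmere=17 Fernhollow=14 Ironridge=25 Juniper=20 → close Ironridge (overflow 20)
  25÷3 = 8 each, +1 to first 1
Round 3: Dunmere=26 Fernhollow=22 Juniper=28 → close Juniper (overflow 21)
  28÷2 = 14 each, +1 to first 0
Round 4: Dunmere=40 Fernhollow=36 → close Dunmere (overflow 34)
  40÷1 = 40 each, +1 to first 0

Closure order: Greywater, Ironridge, Juniper, Dunmere
Last habitat: Fernhollow with 76 animals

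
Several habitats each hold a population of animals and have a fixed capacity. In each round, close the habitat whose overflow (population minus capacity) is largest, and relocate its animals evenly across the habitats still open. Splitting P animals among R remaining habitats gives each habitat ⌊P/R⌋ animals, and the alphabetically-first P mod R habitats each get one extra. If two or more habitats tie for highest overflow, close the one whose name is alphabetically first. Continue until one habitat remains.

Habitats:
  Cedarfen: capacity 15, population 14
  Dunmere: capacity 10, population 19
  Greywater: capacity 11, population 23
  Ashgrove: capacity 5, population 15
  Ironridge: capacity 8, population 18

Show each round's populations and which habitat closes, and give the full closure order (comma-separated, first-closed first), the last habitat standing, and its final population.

Round 1: Ashgrove=15 Cedarfen=14 Dunmere=19 Greywater=23 Ironridge=18 → close Greywater (overflow 12)
  23÷4 = 5 each, +1 to first 3
Round 2: Ashgrove=21 Cedarfen=20 Dunmere=25 Ironridge=23 → close Ashgrove (overflow 16)
  21÷3 = 7 each, +1 to first 0
Round 3: Cedarfen=27 Dunmere=32 Ironridge=30 → close Dunmere (overflow 22)
  32÷2 = 16 each, +1 to first 0
Round 4: Cedarfen=43 Ironridge=46 → close Ironridge (overflow 38)
  46÷1 = 46 each, +1 to first 0

Closure order: Greywater, Ashgrove, Dunmere, Ironridge
Last habitat: Cedarfen with 89 animals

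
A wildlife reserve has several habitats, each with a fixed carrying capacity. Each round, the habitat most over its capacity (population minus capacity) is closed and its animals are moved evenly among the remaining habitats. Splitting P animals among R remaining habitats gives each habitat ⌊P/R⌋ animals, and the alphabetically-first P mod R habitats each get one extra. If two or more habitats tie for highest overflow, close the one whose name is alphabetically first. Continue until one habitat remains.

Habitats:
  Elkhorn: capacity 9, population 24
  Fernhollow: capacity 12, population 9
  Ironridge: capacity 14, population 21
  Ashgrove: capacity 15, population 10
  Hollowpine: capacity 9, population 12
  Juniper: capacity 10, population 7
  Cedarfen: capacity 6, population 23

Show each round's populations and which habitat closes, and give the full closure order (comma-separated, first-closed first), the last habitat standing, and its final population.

Closure order: Cedarfen, Elkhorn, Ironridge, Hollowpine, Fernhollow, Ashgrove
Last habitat: Juniper with 106 animals

Round 1: Ashgrove=10 Cedarfen=23 Elkhorn=24 Fernhollow=9 Hollowpine=12 Ironridge=21 Juniper=7 → close Cedarfen (overflow 17)
  23÷6 = 3 each, +1 to first 5
Round 2: Ashgrove=14 Elkhorn=28 Fernhollow=13 Hollowpine=16 Ironridge=25 Juniper=10 → close Elkhorn (overflow 19)
  28÷5 = 5 each, +1 to first 3
Round 3: Ashgrove=20 Fernhollow=19 Hollowpine=22 Ironridge=30 Juniper=15 → close Ironridge (overflow 16)
  30÷4 = 7 each, +1 to first 2
Round 4: Ashgrove=28 Fernhollow=27 Hollowpine=29 Juniper=22 → close Hollowpine (overflow 20)
  29÷3 = 9 each, +1 to first 2
Round 5: Ashgrove=38 Fernhollow=37 Juniper=31 → close Fernhollow (overflow 25)
  37÷2 = 18 each, +1 to first 1
Round 6: Ashgrove=57 Juniper=49 → close Ashgrove (overflow 42)
  57÷1 = 57 each, +1 to first 0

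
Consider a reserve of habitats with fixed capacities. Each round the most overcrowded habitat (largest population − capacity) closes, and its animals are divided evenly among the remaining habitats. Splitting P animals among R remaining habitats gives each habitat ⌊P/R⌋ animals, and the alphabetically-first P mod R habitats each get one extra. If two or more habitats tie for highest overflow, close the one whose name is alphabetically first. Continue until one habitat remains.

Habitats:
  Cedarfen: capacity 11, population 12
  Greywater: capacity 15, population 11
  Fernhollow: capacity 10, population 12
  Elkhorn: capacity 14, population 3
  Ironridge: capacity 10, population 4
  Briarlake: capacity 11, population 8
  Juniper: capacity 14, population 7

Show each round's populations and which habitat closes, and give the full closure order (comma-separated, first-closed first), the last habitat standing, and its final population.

Round 1: Briarlake=8 Cedarfen=12 Elkhorn=3 Fernhollow=12 Greywater=11 Ironridge=4 Juniper=7 → close Fernhollow (overflow 2)
  12÷6 = 2 each, +1 to first 0
Round 2: Briarlake=10 Cedarfen=14 Elkhorn=5 Greywater=13 Ironridge=6 Juniper=9 → close Cedarfen (overflow 3)
  14÷5 = 2 each, +1 to first 4
Round 3: Briarlake=13 Elkhorn=8 Greywater=16 Ironridge=9 Juniper=11 → close Briarlake (overflow 2)
  13÷4 = 3 each, +1 to first 1
Round 4: Elkhorn=12 Greywater=19 Ironridge=12 Juniper=14 → close Greywater (overflow 4)
  19÷3 = 6 each, +1 to first 1
Round 5: Elkhorn=19 Ironridge=18 Juniper=20 → close Ironridge (overflow 8)
  18÷2 = 9 each, +1 to first 0
Round 6: Elkhorn=28 Juniper=29 → close Juniper (overflow 15)
  29÷1 = 29 each, +1 to first 0

Closure order: Fernhollow, Cedarfen, Briarlake, Greywater, Ironridge, Juniper
Last habitat: Elkhorn with 57 animals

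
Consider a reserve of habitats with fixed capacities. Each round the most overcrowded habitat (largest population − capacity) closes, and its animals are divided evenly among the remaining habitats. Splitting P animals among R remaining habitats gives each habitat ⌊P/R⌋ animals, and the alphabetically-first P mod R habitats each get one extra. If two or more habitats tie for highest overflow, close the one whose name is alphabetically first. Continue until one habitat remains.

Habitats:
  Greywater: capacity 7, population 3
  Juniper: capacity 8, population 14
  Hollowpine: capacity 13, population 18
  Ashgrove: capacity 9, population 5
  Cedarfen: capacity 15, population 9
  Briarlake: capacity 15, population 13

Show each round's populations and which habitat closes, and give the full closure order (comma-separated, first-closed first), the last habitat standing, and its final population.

Closure order: Juniper, Hollowpine, Briarlake, Ashgrove, Greywater
Last habitat: Cedarfen with 62 animals

Round 1: Ashgrove=5 Briarlake=13 Cedarfen=9 Greywater=3 Hollowpine=18 Juniper=14 → close Juniper (overflow 6)
  14÷5 = 2 each, +1 to first 4
Round 2: Ashgrove=8 Briarlake=16 Cedarfen=12 Greywater=6 Hollowpine=20 → close Hollowpine (overflow 7)
  20÷4 = 5 each, +1 to first 0
Round 3: Ashgrove=13 Briarlake=21 Cedarfen=17 Greywater=11 → close Briarlake (overflow 6)
  21÷3 = 7 each, +1 to first 0
Round 4: Ashgrove=20 Cedarfen=24 Greywater=18 → close Ashgrove (overflow 11)
  20÷2 = 10 each, +1 to first 0
Round 5: Cedarfen=34 Greywater=28 → close Greywater (overflow 21)
  28÷1 = 28 each, +1 to first 0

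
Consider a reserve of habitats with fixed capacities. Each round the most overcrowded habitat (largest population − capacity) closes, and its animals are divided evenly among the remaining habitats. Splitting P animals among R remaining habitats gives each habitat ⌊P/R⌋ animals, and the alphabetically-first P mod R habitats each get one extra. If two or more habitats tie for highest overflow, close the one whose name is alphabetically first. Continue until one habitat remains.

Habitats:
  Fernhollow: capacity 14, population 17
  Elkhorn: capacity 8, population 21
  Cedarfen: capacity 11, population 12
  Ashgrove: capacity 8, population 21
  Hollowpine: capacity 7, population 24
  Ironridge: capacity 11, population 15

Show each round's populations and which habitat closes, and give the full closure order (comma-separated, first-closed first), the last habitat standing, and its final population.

Closure order: Hollowpine, Ashgrove, Elkhorn, Fernhollow, Cedarfen
Last habitat: Ironridge with 110 animals

Round 1: Ashgrove=21 Cedarfen=12 Elkhorn=21 Fernhollow=17 Hollowpine=24 Ironridge=15 → close Hollowpine (overflow 17)
  24÷5 = 4 each, +1 to first 4
Round 2: Ashgrove=26 Cedarfen=17 Elkhorn=26 Fernhollow=22 Ironridge=19 → close Ashgrove (overflow 18)
  26÷4 = 6 each, +1 to first 2
Round 3: Cedarfen=24 Elkhorn=33 Fernhollow=28 Ironridge=25 → close Elkhorn (overflow 25)
  33÷3 = 11 each, +1 to first 0
Round 4: Cedarfen=35 Fernhollow=39 Ironridge=36 → close Fernhollow (overflow 25)
  39÷2 = 19 each, +1 to first 1
Round 5: Cedarfen=55 Ironridge=55 → close Cedarfen (overflow 44)
  55÷1 = 55 each, +1 to first 0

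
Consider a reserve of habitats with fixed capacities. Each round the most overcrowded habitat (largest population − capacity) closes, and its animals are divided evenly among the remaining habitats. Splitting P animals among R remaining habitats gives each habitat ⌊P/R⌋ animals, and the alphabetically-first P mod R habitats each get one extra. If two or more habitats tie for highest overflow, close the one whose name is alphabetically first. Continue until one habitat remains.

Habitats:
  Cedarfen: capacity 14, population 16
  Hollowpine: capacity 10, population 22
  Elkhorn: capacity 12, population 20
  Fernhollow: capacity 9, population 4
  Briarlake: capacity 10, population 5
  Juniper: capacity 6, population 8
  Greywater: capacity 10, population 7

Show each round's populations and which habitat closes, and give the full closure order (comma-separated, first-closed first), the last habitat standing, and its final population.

Round 1: Briarlake=5 Cedarfen=16 Elkhorn=20 Fernhollow=4 Greywater=7 Hollowpine=22 Juniper=8 → close Hollowpine (overflow 12)
  22÷6 = 3 each, +1 to first 4
Round 2: Briarlake=9 Cedarfen=20 Elkhorn=24 Fernhollow=8 Greywater=10 Juniper=11 → close Elkhorn (overflow 12)
  24÷5 = 4 each, +1 to first 4
Round 3: Briarlake=14 Cedarfen=25 Fernhollow=13 Greywater=15 Juniper=15 → close Cedarfen (overflow 11)
  25÷4 = 6 each, +1 to first 1
Round 4: Briarlake=21 Fernhollow=19 Greywater=21 Juniper=21 → close Juniper (overflow 15)
  21÷3 = 7 each, +1 to first 0
Round 5: Briarlake=28 Fernhollow=26 Greywater=28 → close Briarlake (overflow 18)
  28÷2 = 14 each, +1 to first 0
Round 6: Fernhollow=40 Greywater=42 → close Greywater (overflow 32)
  42÷1 = 42 each, +1 to first 0

Closure order: Hollowpine, Elkhorn, Cedarfen, Juniper, Briarlake, Greywater
Last habitat: Fernhollow with 82 animals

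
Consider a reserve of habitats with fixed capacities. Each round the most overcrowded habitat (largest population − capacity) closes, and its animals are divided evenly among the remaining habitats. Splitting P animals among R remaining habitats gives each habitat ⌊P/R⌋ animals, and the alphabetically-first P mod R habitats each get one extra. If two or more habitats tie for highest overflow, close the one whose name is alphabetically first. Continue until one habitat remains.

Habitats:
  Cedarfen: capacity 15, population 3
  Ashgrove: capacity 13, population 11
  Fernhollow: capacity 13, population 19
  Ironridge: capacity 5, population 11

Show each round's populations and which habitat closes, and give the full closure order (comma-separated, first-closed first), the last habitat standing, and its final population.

Round 1: Ashgrove=11 Cedarfen=3 Fernhollow=19 Ironridge=11 → close Fernhollow (overflow 6)
  19÷3 = 6 each, +1 to first 1
Round 2: Ashgrove=18 Cedarfen=9 Ironridge=17 → close Ironridge (overflow 12)
  17÷2 = 8 each, +1 to first 1
Round 3: Ashgrove=27 Cedarfen=17 → close Ashgrove (overflow 14)
  27÷1 = 27 each, +1 to first 0

Closure order: Fernhollow, Ironridge, Ashgrove
Last habitat: Cedarfen with 44 animals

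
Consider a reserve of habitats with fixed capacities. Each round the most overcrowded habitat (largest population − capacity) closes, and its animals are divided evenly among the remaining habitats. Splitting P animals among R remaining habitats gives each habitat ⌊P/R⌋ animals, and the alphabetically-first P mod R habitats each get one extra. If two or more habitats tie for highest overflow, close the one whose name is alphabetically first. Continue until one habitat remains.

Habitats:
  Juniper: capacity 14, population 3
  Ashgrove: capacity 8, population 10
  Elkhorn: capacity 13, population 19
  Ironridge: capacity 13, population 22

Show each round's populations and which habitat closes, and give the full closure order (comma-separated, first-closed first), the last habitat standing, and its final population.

Round 1: Ashgrove=10 Elkhorn=19 Ironridge=22 Juniper=3 → close Ironridge (overflow 9)
  22÷3 = 7 each, +1 to first 1
Round 2: Ashgrove=18 Elkhorn=26 Juniper=10 → close Elkhorn (overflow 13)
  26÷2 = 13 each, +1 to first 0
Round 3: Ashgrove=31 Juniper=23 → close Ashgrove (overflow 23)
  31÷1 = 31 each, +1 to first 0

Closure order: Ironridge, Elkhorn, Ashgrove
Last habitat: Juniper with 54 animals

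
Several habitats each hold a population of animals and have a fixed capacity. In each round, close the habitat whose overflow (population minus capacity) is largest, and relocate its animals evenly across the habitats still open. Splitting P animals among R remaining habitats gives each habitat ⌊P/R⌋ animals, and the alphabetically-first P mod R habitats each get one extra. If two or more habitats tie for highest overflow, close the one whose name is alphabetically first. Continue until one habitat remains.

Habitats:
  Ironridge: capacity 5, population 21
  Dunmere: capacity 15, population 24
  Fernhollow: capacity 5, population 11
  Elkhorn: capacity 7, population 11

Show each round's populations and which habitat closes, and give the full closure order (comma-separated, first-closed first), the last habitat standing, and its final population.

Round 1: Dunmere=24 Elkhorn=11 Fernhollow=11 Ironridge=21 → close Ironridge (overflow 16)
  21÷3 = 7 each, +1 to first 0
Round 2: Dunmere=31 Elkhorn=18 Fernhollow=18 → close Dunmere (overflow 16)
  31÷2 = 15 each, +1 to first 1
Round 3: Elkhorn=34 Fernhollow=33 → close Fernhollow (overflow 28)
  33÷1 = 33 each, +1 to first 0

Closure order: Ironridge, Dunmere, Fernhollow
Last habitat: Elkhorn with 67 animals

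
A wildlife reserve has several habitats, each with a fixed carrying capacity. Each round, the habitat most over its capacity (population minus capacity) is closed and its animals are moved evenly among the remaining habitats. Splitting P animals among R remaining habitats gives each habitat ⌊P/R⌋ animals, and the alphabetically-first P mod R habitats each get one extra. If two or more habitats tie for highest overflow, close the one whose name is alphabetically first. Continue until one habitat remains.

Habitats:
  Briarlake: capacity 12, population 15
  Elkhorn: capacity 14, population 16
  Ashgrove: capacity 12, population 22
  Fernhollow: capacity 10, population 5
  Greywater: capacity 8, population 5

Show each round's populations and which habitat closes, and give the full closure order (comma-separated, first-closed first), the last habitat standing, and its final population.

Closure order: Ashgrove, Briarlake, Elkhorn, Greywater
Last habitat: Fernhollow with 63 animals

Round 1: Ashgrove=22 Briarlake=15 Elkhorn=16 Fernhollow=5 Greywater=5 → close Ashgrove (overflow 10)
  22÷4 = 5 each, +1 to first 2
Round 2: Briarlake=21 Elkhorn=22 Fernhollow=10 Greywater=10 → close Briarlake (overflow 9)
  21÷3 = 7 each, +1 to first 0
Round 3: Elkhorn=29 Fernhollow=17 Greywater=17 → close Elkhorn (overflow 15)
  29÷2 = 14 each, +1 to first 1
Round 4: Fernhollow=32 Greywater=31 → close Greywater (overflow 23)
  31÷1 = 31 each, +1 to first 0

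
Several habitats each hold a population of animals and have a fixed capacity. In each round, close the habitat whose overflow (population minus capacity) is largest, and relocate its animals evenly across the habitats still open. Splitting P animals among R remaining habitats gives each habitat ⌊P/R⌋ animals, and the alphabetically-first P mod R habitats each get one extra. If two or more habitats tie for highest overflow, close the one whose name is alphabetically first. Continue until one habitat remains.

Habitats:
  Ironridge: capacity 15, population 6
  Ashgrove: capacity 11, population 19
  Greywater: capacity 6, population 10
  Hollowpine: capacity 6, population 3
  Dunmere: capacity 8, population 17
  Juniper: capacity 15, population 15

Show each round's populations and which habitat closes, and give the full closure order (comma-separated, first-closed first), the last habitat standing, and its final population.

Closure order: Dunmere, Ashgrove, Greywater, Juniper, Hollowpine
Last habitat: Ironridge with 70 animals

Round 1: Ashgrove=19 Dunmere=17 Greywater=10 Hollowpine=3 Ironridge=6 Juniper=15 → close Dunmere (overflow 9)
  17÷5 = 3 each, +1 to first 2
Round 2: Ashgrove=23 Greywater=14 Hollowpine=6 Ironridge=9 Juniper=18 → close Ashgrove (overflow 12)
  23÷4 = 5 each, +1 to first 3
Round 3: Greywater=20 Hollowpine=12 Ironridge=15 Juniper=23 → close Greywater (overflow 14)
  20÷3 = 6 each, +1 to first 2
Round 4: Hollowpine=19 Ironridge=22 Juniper=29 → close Juniper (overflow 14)
  29÷2 = 14 each, +1 to first 1
Round 5: Hollowpine=34 Ironridge=36 → close Hollowpine (overflow 28)
  34÷1 = 34 each, +1 to first 0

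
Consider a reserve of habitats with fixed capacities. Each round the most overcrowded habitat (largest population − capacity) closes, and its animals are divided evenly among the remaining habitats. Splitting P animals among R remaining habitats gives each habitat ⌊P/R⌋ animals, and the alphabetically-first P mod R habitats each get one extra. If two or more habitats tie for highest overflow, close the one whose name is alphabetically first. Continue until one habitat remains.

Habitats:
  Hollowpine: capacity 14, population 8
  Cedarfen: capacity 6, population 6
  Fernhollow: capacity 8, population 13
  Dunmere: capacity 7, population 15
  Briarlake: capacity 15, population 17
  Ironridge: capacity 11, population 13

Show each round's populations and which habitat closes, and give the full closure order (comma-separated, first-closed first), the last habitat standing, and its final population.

Round 1: Briarlake=17 Cedarfen=6 Dunmere=15 Fernhollow=13 Hollowpine=8 Ironridge=13 → close Dunmere (overflow 8)
  15÷5 = 3 each, +1 to first 0
Round 2: Briarlake=20 Cedarfen=9 Fernhollow=16 Hollowpine=11 Ironridge=16 → close Fernhollow (overflow 8)
  16÷4 = 4 each, +1 to first 0
Round 3: Briarlake=24 Cedarfen=13 Hollowpine=15 Ironridge=20 → close Briarlake (overflow 9)
  24÷3 = 8 each, +1 to first 0
Round 4: Cedarfen=21 Hollowpine=23 Ironridge=28 → close Ironridge (overflow 17)
  28÷2 = 14 each, +1 to first 0
Round 5: Cedarfen=35 Hollowpine=37 → close Cedarfen (overflow 29)
  35÷1 = 35 each, +1 to first 0

Closure order: Dunmere, Fernhollow, Briarlake, Ironridge, Cedarfen
Last habitat: Hollowpine with 72 animals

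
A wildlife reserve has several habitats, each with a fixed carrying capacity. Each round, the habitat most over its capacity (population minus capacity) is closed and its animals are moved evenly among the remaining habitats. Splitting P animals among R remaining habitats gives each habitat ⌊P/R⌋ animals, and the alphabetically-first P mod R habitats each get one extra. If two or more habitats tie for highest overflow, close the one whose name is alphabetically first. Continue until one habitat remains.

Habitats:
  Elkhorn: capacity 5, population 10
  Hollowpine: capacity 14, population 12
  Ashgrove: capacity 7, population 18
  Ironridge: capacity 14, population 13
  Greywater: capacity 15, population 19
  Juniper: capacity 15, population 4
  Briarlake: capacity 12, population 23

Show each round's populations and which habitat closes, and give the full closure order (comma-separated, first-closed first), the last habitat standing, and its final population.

Closure order: Ashgrove, Briarlake, Elkhorn, Greywater, Ironridge, Hollowpine
Last habitat: Juniper with 99 animals

Round 1: Ashgrove=18 Briarlake=23 Elkhorn=10 Greywater=19 Hollowpine=12 Ironridge=13 Juniper=4 → close Ashgrove (overflow 11)
  18÷6 = 3 each, +1 to first 0
Round 2: Briarlake=26 Elkhorn=13 Greywater=22 Hollowpine=15 Ironridge=16 Juniper=7 → close Briarlake (overflow 14)
  26÷5 = 5 each, +1 to first 1
Round 3: Elkhorn=19 Greywater=27 Hollowpine=20 Ironridge=21 Juniper=12 → close Elkhorn (overflow 14)
  19÷4 = 4 each, +1 to first 3
Round 4: Greywater=32 Hollowpine=25 Ironridge=26 Juniper=16 → close Greywater (overflow 17)
  32÷3 = 10 each, +1 to first 2
Round 5: Hollowpine=36 Ironridge=37 Juniper=26 → close Ironridge (overflow 23)
  37÷2 = 18 each, +1 to first 1
Round 6: Hollowpine=55 Juniper=44 → close Hollowpine (overflow 41)
  55÷1 = 55 each, +1 to first 0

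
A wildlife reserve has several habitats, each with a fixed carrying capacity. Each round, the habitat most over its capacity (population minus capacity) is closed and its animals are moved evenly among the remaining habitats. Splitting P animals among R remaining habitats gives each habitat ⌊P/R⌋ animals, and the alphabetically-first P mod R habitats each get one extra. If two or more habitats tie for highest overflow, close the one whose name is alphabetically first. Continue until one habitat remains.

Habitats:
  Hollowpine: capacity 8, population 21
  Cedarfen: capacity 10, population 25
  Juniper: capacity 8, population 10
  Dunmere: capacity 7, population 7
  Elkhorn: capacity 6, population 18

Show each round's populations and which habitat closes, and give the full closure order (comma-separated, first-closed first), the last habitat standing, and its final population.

Round 1: Cedarfen=25 Dunmere=7 Elkhorn=18 Hollowpine=21 Juniper=10 → close Cedarfen (overflow 15)
  25÷4 = 6 each, +1 to first 1
Round 2: Dunmere=14 Elkhorn=24 Hollowpine=27 Juniper=16 → close Hollowpine (overflow 19)
  27÷3 = 9 each, +1 to first 0
Round 3: Dunmere=23 Elkhorn=33 Juniper=25 → close Elkhorn (overflow 27)
  33÷2 = 16 each, +1 to first 1
Round 4: Dunmere=40 Juniper=41 → close Dunmere (overflow 33)
  40÷1 = 40 each, +1 to first 0

Closure order: Cedarfen, Hollowpine, Elkhorn, Dunmere
Last habitat: Juniper with 81 animals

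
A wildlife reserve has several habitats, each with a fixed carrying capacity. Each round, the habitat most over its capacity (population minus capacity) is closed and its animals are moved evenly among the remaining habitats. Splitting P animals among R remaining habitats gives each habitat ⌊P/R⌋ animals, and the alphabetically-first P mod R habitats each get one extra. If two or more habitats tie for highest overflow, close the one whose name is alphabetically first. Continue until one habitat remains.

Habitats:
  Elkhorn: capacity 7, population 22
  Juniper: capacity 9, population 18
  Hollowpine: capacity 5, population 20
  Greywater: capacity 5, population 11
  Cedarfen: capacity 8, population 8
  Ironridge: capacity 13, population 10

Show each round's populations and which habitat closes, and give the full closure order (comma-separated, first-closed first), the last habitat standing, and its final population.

Round 1: Cedarfen=8 Elkhorn=22 Greywater=11 Hollowpine=20 Ironridge=10 Juniper=18 → close Elkhorn (overflow 15)
  22÷5 = 4 each, +1 to first 2
Round 2: Cedarfen=13 Greywater=16 Hollowpine=24 Ironridge=14 Juniper=22 → close Hollowpine (overflow 19)
  24÷4 = 6 each, +1 to first 0
Round 3: Cedarfen=19 Greywater=22 Ironridge=20 Juniper=28 → close Juniper (overflow 19)
  28÷3 = 9 each, +1 to first 1
Round 4: Cedarfen=29 Greywater=31 Ironridge=29 → close Greywater (overflow 26)
  31÷2 = 15 each, +1 to first 1
Round 5: Cedarfen=45 Ironridge=44 → close Cedarfen (overflow 37)
  45÷1 = 45 each, +1 to first 0

Closure order: Elkhorn, Hollowpine, Juniper, Greywater, Cedarfen
Last habitat: Ironridge with 89 animals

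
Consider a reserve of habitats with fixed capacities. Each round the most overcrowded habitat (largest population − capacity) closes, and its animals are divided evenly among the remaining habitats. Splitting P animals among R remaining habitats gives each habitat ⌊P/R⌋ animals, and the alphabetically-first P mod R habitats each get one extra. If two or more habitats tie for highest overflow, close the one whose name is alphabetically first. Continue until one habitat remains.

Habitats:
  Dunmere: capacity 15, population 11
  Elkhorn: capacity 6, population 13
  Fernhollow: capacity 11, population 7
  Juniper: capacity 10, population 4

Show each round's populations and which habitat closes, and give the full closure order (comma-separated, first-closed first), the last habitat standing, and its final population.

Closure order: Elkhorn, Dunmere, Fernhollow
Last habitat: Juniper with 35 animals

Round 1: Dunmere=11 Elkhorn=13 Fernhollow=7 Juniper=4 → close Elkhorn (overflow 7)
  13÷3 = 4 each, +1 to first 1
Round 2: Dunmere=16 Fernhollow=11 Juniper=8 → close Dunmere (overflow 1)
  16÷2 = 8 each, +1 to first 0
Round 3: Fernhollow=19 Juniper=16 → close Fernhollow (overflow 8)
  19÷1 = 19 each, +1 to first 0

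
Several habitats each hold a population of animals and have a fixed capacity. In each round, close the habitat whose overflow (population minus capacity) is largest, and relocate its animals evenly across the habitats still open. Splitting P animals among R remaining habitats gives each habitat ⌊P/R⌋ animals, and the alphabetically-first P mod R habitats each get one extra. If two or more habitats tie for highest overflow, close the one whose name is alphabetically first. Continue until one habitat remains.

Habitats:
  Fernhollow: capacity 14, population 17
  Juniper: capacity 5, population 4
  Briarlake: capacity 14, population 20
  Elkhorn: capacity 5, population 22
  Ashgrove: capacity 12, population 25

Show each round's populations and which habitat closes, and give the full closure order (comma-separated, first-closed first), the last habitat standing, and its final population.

Round 1: Ashgrove=25 Briarlake=20 Elkhorn=22 Fernhollow=17 Juniper=4 → close Elkhorn (overflow 17)
  22÷4 = 5 each, +1 to first 2
Round 2: Ashgrove=31 Briarlake=26 Fernhollow=22 Juniper=9 → close Ashgrove (overflow 19)
  31÷3 = 10 each, +1 to first 1
Round 3: Briarlake=37 Fernhollow=32 Juniper=19 → close Briarlake (overflow 23)
  37÷2 = 18 each, +1 to first 1
Round 4: Fernhollow=51 Juniper=37 → close Fernhollow (overflow 37)
  51÷1 = 51 each, +1 to first 0

Closure order: Elkhorn, Ashgrove, Briarlake, Fernhollow
Last habitat: Juniper with 88 animals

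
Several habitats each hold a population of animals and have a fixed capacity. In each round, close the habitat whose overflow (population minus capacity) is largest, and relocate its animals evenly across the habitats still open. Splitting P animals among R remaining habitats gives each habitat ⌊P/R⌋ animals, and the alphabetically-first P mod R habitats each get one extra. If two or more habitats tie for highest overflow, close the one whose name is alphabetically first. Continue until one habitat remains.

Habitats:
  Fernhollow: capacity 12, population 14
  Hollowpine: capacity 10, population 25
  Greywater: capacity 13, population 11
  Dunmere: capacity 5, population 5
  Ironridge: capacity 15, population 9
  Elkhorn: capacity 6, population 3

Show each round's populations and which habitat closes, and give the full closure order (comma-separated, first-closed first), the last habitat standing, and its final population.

Closure order: Hollowpine, Fernhollow, Dunmere, Greywater, Elkhorn
Last habitat: Ironridge with 67 animals

Round 1: Dunmere=5 Elkhorn=3 Fernhollow=14 Greywater=11 Hollowpine=25 Ironridge=9 → close Hollowpine (overflow 15)
  25÷5 = 5 each, +1 to first 0
Round 2: Dunmere=10 Elkhorn=8 Fernhollow=19 Greywater=16 Ironridge=14 → close Fernhollow (overflow 7)
  19÷4 = 4 each, +1 to first 3
Round 3: Dunmere=15 Elkhorn=13 Greywater=21 Ironridge=18 → close Dunmere (overflow 10)
  15÷3 = 5 each, +1 to first 0
Round 4: Elkhorn=18 Greywater=26 Ironridge=23 → close Greywater (overflow 13)
  26÷2 = 13 each, +1 to first 0
Round 5: Elkhorn=31 Ironridge=36 → close Elkhorn (overflow 25)
  31÷1 = 31 each, +1 to first 0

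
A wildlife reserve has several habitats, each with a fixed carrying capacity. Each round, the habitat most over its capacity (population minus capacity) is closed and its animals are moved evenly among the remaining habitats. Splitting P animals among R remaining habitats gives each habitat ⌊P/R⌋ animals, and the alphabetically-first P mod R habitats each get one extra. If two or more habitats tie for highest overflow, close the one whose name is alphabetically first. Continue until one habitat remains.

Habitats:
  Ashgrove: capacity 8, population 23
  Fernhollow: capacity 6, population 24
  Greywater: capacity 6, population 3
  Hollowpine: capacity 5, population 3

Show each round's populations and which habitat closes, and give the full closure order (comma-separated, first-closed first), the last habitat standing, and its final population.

Closure order: Fernhollow, Ashgrove, Greywater
Last habitat: Hollowpine with 53 animals

Round 1: Ashgrove=23 Fernhollow=24 Greywater=3 Hollowpine=3 → close Fernhollow (overflow 18)
  24÷3 = 8 each, +1 to first 0
Round 2: Ashgrove=31 Greywater=11 Hollowpine=11 → close Ashgrove (overflow 23)
  31÷2 = 15 each, +1 to first 1
Round 3: Greywater=27 Hollowpine=26 → close Greywater (overflow 21)
  27÷1 = 27 each, +1 to first 0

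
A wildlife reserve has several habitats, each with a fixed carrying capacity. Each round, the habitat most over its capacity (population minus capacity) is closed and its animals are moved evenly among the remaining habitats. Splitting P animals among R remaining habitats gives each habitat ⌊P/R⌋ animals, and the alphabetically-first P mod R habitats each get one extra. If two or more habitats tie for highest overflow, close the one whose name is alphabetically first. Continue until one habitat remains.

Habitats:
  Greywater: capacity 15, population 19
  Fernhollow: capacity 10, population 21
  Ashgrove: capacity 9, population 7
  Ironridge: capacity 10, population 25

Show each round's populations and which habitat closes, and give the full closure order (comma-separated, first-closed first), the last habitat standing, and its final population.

Closure order: Ironridge, Fernhollow, Greywater
Last habitat: Ashgrove with 72 animals

Round 1: Ashgrove=7 Fernhollow=21 Greywater=19 Ironridge=25 → close Ironridge (overflow 15)
  25÷3 = 8 each, +1 to first 1
Round 2: Ashgrove=16 Fernhollow=29 Greywater=27 → close Fernhollow (overflow 19)
  29÷2 = 14 each, +1 to first 1
Round 3: Ashgrove=31 Greywater=41 → close Greywater (overflow 26)
  41÷1 = 41 each, +1 to first 0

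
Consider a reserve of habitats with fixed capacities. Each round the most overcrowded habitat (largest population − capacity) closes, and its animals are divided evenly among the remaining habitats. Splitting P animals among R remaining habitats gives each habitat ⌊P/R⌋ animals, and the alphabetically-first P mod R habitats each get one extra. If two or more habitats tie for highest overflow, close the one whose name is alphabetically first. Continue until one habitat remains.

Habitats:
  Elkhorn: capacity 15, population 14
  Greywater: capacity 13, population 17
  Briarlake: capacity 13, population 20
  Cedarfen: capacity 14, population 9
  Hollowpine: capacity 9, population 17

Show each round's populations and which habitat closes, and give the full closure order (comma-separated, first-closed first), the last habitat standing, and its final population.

Closure order: Hollowpine, Briarlake, Greywater, Elkhorn
Last habitat: Cedarfen with 77 animals

Round 1: Briarlake=20 Cedarfen=9 Elkhorn=14 Greywater=17 Hollowpine=17 → close Hollowpine (overflow 8)
  17÷4 = 4 each, +1 to first 1
Round 2: Briarlake=25 Cedarfen=13 Elkhorn=18 Greywater=21 → close Briarlake (overflow 12)
  25÷3 = 8 each, +1 to first 1
Round 3: Cedarfen=22 Elkhorn=26 Greywater=29 → close Greywater (overflow 16)
  29÷2 = 14 each, +1 to first 1
Round 4: Cedarfen=37 Elkhorn=40 → close Elkhorn (overflow 25)
  40÷1 = 40 each, +1 to first 0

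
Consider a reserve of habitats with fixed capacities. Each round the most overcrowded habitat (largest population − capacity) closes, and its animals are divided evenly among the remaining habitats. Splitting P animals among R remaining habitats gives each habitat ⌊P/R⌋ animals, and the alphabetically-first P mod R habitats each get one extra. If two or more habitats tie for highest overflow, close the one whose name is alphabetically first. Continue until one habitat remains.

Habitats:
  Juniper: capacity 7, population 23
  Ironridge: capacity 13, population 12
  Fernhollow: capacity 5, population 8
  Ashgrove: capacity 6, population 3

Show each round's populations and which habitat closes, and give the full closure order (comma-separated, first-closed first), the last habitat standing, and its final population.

Round 1: Ashgrove=3 Fernhollow=8 Ironridge=12 Juniper=23 → close Juniper (overflow 16)
  23÷3 = 7 each, +1 to first 2
Round 2: Ashgrove=11 Fernhollow=16 Ironridge=19 → close Fernhollow (overflow 11)
  16÷2 = 8 each, +1 to first 0
Round 3: Ashgrove=19 Ironridge=27 → close Ironridge (overflow 14)
  27÷1 = 27 each, +1 to first 0

Closure order: Juniper, Fernhollow, Ironridge
Last habitat: Ashgrove with 46 animals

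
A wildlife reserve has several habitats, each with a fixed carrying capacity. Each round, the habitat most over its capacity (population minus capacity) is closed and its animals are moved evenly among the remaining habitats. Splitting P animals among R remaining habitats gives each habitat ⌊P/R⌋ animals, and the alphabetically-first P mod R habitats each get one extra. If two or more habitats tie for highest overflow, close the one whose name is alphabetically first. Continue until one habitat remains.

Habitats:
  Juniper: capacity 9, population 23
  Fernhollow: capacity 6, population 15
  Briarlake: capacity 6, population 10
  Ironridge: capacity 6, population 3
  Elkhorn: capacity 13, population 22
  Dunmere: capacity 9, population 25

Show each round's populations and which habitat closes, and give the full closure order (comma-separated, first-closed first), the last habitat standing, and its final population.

Round 1: Briarlake=10 Dunmere=25 Elkhorn=22 Fernhollow=15 Ironridge=3 Juniper=23 → close Dunmere (overflow 16)
  25÷5 = 5 each, +1 to first 0
Round 2: Briarlake=15 Elkhorn=27 Fernhollow=20 Ironridge=8 Juniper=28 → close Juniper (overflow 19)
  28÷4 = 7 each, +1 to first 0
Round 3: Briarlake=22 Elkhorn=34 Fernhollow=27 Ironridge=15 → close Elkhorn (overflow 21)
  34÷3 = 11 each, +1 to first 1
Round 4: Briarlake=34 Fernhollow=38 Ironridge=26 → close Fernhollow (overflow 32)
  38÷2 = 19 each, +1 to first 0
Round 5: Briarlake=53 Ironridge=45 → close Briarlake (overflow 47)
  53÷1 = 53 each, +1 to first 0

Closure order: Dunmere, Juniper, Elkhorn, Fernhollow, Briarlake
Last habitat: Ironridge with 98 animals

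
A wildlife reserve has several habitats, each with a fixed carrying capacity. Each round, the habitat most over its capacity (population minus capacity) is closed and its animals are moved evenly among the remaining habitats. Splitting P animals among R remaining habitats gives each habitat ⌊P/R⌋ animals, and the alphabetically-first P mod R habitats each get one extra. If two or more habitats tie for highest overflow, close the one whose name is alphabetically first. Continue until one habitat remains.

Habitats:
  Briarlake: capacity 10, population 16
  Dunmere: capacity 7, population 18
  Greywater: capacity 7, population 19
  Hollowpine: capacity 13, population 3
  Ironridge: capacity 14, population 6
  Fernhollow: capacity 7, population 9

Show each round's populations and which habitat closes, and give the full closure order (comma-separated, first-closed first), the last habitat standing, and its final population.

Round 1: Briarlake=16 Dunmere=18 Fernhollow=9 Greywater=19 Hollowpine=3 Ironridge=6 → close Greywater (overflow 12)
  19÷5 = 3 each, +1 to first 4
Round 2: Briarlake=20 Dunmere=22 Fernhollow=13 Hollowpine=7 Ironridge=9 → close Dunmere (overflow 15)
  22÷4 = 5 each, +1 to first 2
Round 3: Briarlake=26 Fernhollow=19 Hollowpine=12 Ironridge=14 → close Briarlake (overflow 16)
  26÷3 = 8 each, +1 to first 2
Round 4: Fernhollow=28 Hollowpine=21 Ironridge=22 → close Fernhollow (overflow 21)
  28÷2 = 14 each, +1 to first 0
Round 5: Hollowpine=35 Ironridge=36 → close Hollowpine (overflow 22)
  35÷1 = 35 each, +1 to first 0

Closure order: Greywater, Dunmere, Briarlake, Fernhollow, Hollowpine
Last habitat: Ironridge with 71 animals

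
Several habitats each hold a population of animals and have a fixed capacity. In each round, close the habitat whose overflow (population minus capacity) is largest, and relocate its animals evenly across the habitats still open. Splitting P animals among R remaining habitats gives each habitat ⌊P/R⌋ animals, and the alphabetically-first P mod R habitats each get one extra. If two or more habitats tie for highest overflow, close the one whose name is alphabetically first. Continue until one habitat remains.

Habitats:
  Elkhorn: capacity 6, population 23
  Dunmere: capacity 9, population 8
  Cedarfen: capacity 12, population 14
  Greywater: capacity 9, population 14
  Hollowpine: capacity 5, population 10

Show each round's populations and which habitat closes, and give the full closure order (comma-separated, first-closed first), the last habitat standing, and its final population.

Round 1: Cedarfen=14 Dunmere=8 Elkhorn=23 Greywater=14 Hollowpine=10 → close Elkhorn (overflow 17)
  23÷4 = 5 each, +1 to first 3
Round 2: Cedarfen=20 Dunmere=14 Greywater=20 Hollowpine=15 → close Greywater (overflow 11)
  20÷3 = 6 each, +1 to first 2
Round 3: Cedarfen=27 Dunmere=21 Hollowpine=21 → close Hollowpine (overflow 16)
  21÷2 = 10 each, +1 to first 1
Round 4: Cedarfen=38 Dunmere=31 → close Cedarfen (overflow 26)
  38÷1 = 38 each, +1 to first 0

Closure order: Elkhorn, Greywater, Hollowpine, Cedarfen
Last habitat: Dunmere with 69 animals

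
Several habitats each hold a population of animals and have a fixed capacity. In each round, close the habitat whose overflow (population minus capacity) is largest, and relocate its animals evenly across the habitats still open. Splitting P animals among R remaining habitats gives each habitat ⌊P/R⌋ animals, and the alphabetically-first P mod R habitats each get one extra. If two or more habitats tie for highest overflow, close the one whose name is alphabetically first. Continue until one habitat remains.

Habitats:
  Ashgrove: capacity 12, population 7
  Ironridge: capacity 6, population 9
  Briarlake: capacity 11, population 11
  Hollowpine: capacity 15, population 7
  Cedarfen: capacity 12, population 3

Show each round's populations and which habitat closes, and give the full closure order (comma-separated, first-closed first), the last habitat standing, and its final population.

Closure order: Ironridge, Briarlake, Ashgrove, Cedarfen
Last habitat: Hollowpine with 37 animals

Round 1: Ashgrove=7 Briarlake=11 Cedarfen=3 Hollowpine=7 Ironridge=9 → close Ironridge (overflow 3)
  9÷4 = 2 each, +1 to first 1
Round 2: Ashgrove=10 Briarlake=13 Cedarfen=5 Hollowpine=9 → close Briarlake (overflow 2)
  13÷3 = 4 each, +1 to first 1
Round 3: Ashgrove=15 Cedarfen=9 Hollowpine=13 → close Ashgrove (overflow 3)
  15÷2 = 7 each, +1 to first 1
Round 4: Cedarfen=17 Hollowpine=20 → close Cedarfen (overflow 5)
  17÷1 = 17 each, +1 to first 0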